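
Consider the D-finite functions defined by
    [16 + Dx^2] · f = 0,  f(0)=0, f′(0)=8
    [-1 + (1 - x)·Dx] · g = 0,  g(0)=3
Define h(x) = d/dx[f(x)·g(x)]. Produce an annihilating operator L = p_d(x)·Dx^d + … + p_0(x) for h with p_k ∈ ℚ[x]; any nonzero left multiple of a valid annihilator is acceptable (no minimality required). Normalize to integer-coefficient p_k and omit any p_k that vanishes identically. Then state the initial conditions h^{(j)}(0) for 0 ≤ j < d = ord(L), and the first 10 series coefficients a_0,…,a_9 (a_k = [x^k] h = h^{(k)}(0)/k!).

f: a_k = 0, 8, 0, -64/3, 0, 256/15, 0, -2048/315, 0, 4096/2835, …
g: a_k = 3, 3, 3, 3, 3, 3, 3, 3, 3, 3, …
Product ⇒ symmetric product L₀, ord ≤ 2.
Differentiate: ansatz ord ≤ ord L₀ ⇒ L.
L = (14 - 32·x + 16·x^2) + (-2 + 2·x)·Dx + (1 - 2·x + x^2)·Dx^2  (order 2).
h: a_k = 24, 48, -120, -160, 56, 336/5, -872/15, -6976/105, -536/15, -1072/27, …
ICs: h(0) = 24, h′(0) = 48.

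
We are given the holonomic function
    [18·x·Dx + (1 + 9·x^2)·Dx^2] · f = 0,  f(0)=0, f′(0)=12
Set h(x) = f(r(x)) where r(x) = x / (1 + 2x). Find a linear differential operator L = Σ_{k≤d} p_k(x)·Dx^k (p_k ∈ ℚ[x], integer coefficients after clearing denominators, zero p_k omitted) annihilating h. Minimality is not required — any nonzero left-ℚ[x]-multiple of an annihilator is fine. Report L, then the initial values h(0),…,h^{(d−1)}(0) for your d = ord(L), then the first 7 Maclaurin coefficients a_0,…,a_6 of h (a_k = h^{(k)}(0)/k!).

f: a_k = 0, 12, 0, -36, 0, 972/5, 0, …
L₀ from L_f via x↦r, Dx↦r'^{-1}Dx.
L = (4 + 26·x)·Dx + (1 + 4·x + 13·x^2)·Dx^2  (order 2).
h: a_k = 0, 12, -24, 12, 120, -2388/5, 552, …
ICs: h(0) = 0, h′(0) = 12.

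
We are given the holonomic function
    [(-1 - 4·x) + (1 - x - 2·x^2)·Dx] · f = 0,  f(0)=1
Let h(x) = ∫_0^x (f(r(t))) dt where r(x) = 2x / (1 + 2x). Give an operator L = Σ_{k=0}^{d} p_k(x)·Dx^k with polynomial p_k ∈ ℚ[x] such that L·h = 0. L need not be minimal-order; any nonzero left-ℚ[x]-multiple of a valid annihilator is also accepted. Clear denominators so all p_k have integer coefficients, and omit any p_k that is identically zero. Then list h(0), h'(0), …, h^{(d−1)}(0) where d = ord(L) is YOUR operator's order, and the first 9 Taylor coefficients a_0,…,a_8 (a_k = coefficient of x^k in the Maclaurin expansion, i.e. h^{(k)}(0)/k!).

f: a_k = 1, 1, 3, 5, 11, 21, 43, 85, 171, …
h₀=f(r): pull back L_f along r ⇒ L₀.
h=∫₀ˣh₀: take L = L₀·Dx.
L = (2 + 20·x)·Dx + (-1 - 4·x + 4·x^2 + 16·x^3)·Dx^2  (order 2).
h: a_k = 0, 1, 1, 8/3, 0, 64/5, -64/3, 768/7, -320, …
ICs: h(0) = 0, h′(0) = 1.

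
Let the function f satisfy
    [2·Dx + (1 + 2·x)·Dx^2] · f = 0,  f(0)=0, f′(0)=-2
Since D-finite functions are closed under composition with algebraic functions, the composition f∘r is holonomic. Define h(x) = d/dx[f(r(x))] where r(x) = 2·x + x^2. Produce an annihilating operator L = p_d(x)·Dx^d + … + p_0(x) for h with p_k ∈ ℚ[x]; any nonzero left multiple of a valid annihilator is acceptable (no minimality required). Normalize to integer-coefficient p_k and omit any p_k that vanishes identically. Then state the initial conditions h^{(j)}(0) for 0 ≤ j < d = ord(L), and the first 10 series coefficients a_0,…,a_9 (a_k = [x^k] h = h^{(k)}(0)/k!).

f: a_k = 0, -2, 2, -8/3, 4, -32/5, 32/3, -128/7, 32, -512/9, …
L₀ from L_f via x↦r, Dx↦r'^{-1}Dx.
h=h₀': d/dx-closure on L₀ ⇒ L.
L = (3 + 4·x + 2·x^2) + (1 + 5·x + 6·x^2 + 2·x^3)·Dx  (order 1).
h: a_k = -4, 12, -40, 136, -464, 1584, -5408, 18464, -63040, 215232, …
ICs: h(0) = -4.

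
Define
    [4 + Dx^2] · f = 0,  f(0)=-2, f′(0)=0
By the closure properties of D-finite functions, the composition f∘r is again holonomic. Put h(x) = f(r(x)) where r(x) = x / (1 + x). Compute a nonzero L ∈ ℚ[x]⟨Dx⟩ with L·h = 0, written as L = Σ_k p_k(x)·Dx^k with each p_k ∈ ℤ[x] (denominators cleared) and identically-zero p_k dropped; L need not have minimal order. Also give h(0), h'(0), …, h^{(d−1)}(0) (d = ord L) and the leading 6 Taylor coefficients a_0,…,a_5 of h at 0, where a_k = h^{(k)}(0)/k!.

f: a_k = -2, 0, 4, 0, -4/3, 0, …
h₀=f(r): pull back L_f along r ⇒ L₀.
L = 4 + (2 + 6·x + 6·x^2 + 2·x^3)·Dx + (1 + 4·x + 6·x^2 + 4·x^3 + x^4)·Dx^2  (order 2).
h: a_k = -2, 0, 4, -8, 32/3, -32/3, …
ICs: h(0) = -2, h′(0) = 0.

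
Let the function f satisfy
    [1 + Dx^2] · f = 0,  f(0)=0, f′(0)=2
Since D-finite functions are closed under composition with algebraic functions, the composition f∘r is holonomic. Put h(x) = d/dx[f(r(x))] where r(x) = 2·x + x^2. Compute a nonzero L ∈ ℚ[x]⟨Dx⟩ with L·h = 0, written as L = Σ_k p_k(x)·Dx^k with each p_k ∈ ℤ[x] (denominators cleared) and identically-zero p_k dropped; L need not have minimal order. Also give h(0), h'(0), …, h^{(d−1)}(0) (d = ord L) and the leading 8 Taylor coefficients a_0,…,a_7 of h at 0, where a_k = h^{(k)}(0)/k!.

f: a_k = 0, 2, 0, -1/3, 0, 1/60, 0, -1/2520, …
L₀ from L_f via x↦r, Dx↦r'^{-1}Dx.
Differentiate: ansatz ord ≤ ord L₀ ⇒ L.
L = (7 + 16·x + 24·x^2 + 16·x^3 + 4·x^4) + (-3 - 3·x)·Dx + (1 + 2·x + x^2)·Dx^2  (order 2).
h: a_k = 4, 4, -8, -16, -22/3, 6, 404/45, 176/45, …
ICs: h(0) = 4, h′(0) = 4.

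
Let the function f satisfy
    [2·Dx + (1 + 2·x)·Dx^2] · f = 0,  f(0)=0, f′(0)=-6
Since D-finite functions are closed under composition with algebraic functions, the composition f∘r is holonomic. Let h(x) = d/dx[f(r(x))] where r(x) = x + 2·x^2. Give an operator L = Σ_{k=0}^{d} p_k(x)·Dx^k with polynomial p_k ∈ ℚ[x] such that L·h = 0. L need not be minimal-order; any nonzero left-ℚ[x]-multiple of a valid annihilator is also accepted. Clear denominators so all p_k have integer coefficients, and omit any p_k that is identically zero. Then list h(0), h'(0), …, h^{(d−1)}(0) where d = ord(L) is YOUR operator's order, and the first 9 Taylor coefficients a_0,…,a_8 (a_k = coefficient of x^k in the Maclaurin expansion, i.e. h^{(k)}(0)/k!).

f: a_k = 0, -6, 6, -8, 12, -96/5, 32, -384/7, 96, …
L₀ from L_f via x↦r, Dx↦r'^{-1}Dx.
Derive L from L₀ (diff closure).
L = (-2 + 8·x + 16·x^2) + (1 + 6·x + 12·x^2 + 16·x^3)·Dx  (order 1).
h: a_k = -6, -12, 48, -48, -96, 384, -384, -768, 3072, …
ICs: h(0) = -6.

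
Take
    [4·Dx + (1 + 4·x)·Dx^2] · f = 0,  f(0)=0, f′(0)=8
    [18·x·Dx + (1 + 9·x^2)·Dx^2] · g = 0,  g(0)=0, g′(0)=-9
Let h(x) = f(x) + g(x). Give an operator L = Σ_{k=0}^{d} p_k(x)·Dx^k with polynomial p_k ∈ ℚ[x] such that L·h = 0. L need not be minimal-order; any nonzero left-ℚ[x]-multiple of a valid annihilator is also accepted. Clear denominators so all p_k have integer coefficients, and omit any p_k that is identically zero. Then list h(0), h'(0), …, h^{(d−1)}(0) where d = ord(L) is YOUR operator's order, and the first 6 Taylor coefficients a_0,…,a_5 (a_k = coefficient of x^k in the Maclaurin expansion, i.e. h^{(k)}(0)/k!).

L = (-36 - 432·x + 972·x^2 + 1296·x^3)·Dx + (-25 - 72·x - 189·x^2 + 1944·x^3 + 2592·x^4)·Dx^2 + (-2 + x + 36·x^2 + 81·x^3 + 486·x^4 + 648·x^5)·Dx^3  (order 3).
h: a_k = 0, -1, -16, 209/3, -128, 1319/5, …
ICs: h(0) = 0, h′(0) = -1, h′′(0) = -32.

f: a_k = 0, 8, -16, 128/3, -128, 2048/5, …
g: a_k = 0, -9, 0, 27, 0, -729/5, …
Sum ⇒ L₀ = lclm(L_f,L_g) in ℚ(x)⟨Dx⟩.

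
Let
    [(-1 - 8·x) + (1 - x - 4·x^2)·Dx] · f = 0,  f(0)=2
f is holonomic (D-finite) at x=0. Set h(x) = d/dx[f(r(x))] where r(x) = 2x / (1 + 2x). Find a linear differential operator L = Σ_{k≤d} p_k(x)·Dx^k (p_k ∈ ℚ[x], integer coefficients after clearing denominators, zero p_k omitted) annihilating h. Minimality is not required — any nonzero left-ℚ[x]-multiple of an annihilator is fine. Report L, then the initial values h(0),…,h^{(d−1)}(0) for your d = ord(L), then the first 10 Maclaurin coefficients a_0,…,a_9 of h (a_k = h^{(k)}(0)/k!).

f: a_k = 2, 2, 10, 18, 58, 130, 362, 882, 2330, 5858, …
h₀=f(r): pull back L_f along r ⇒ L₀.
h=h₀': d/dx-closure on L₀ ⇒ L.
L = (16 + 96·x + 960·x^2 + 1152·x^3) + (-1 - 22·x - 60·x^2 + 248·x^3 + 576·x^4)·Dx  (order 1).
h: a_k = 4, 64, 0, 2048, -5120, 61440, -258048, 1900544, -9584640, 59310080, …
ICs: h(0) = 4.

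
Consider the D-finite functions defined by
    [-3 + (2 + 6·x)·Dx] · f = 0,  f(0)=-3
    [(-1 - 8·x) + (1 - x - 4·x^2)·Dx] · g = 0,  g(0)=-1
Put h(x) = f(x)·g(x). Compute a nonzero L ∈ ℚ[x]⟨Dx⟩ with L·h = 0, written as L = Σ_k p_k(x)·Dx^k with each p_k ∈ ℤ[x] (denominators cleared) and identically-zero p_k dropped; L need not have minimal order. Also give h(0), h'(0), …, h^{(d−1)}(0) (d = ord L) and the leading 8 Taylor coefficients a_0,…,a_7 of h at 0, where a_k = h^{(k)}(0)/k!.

L = (5 + 19·x + 36·x^2) + (-2 - 4·x + 14·x^2 + 24·x^3)·Dx  (order 1).
h: a_k = 3, 15/2, 129/8, 819/16, 13593/128, 84705/256, 727869/1024, 4382811/2048, …
ICs: h(0) = 3.

f: a_k = -3, -9/2, 27/8, -81/16, 1215/128, -5103/256, 45927/1024, -216513/2048, …
g: a_k = -1, -1, -5, -9, -29, -65, -181, -441, …
Product ⇒ symmetric product L₀, ord ≤ 1.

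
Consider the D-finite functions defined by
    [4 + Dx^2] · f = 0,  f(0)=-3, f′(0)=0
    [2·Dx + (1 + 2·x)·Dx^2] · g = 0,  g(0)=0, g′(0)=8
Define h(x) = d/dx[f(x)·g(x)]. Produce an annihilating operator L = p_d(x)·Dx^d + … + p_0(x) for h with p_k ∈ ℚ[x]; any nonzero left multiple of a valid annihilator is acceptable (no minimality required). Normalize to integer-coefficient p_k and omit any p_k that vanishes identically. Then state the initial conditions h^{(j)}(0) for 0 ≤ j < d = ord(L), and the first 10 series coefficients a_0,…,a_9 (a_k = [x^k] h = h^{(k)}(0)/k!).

L = (-400 - 1408·x - 2688·x^2 + 1536·x^3 + 11008·x^4 + 12288·x^5 + 4096·x^6) + (-192 - 512·x + 640·x^2 + 3840·x^3 + 5120·x^4 + 2048·x^5)·Dx + (-112 - 352·x - 224·x^2 + 2304·x^3 + 6272·x^4 + 6144·x^5 + 2048·x^6)·Dx^2 + (-48 - 128·x + 160·x^2 + 960·x^3 + 1280·x^4 + 512·x^5)·Dx^3 + (-3 + 112·x^2 + 480·x^3 + 880·x^4 + 768·x^5 + 256·x^6)·Dx^4  (order 4).
h: a_k = -24, 48, 48, 0, -144, 288, -2976/5, 18944/15, -18416/7, 113824/21, …
ICs: h(0) = -24, h′(0) = 48, h′′(0) = 96, h′′′(0) = 0.

f: a_k = -3, 0, 6, 0, -2, 0, 4/15, 0, -2/105, 0, …
g: a_k = 0, 8, -8, 32/3, -16, 128/5, -128/3, 512/7, -128, 2048/9, …
f·g: L₀ = L_f ⊗_s L_g, ord ≤ 2·2.
Differentiate: ansatz ord ≤ ord L₀ ⇒ L.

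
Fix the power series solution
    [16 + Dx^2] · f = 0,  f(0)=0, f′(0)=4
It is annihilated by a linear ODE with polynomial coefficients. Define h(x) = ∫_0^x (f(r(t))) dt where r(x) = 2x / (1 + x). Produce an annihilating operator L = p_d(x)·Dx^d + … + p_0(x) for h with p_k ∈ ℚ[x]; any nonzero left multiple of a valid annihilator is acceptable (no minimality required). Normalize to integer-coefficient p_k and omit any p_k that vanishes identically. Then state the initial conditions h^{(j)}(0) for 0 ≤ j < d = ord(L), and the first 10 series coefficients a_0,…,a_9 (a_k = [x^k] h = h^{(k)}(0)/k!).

L = 64·Dx + (2 + 6·x + 6·x^2 + 2·x^3)·Dx^2 + (1 + 4·x + 6·x^2 + 4·x^3 + x^4)·Dx^3  (order 3).
h: a_k = 0, 0, 4, -8/3, -58/3, 248/5, -1732/45, -520/7, 94811/315, -218728/405, …
ICs: h(0) = 0, h′(0) = 0, h′′(0) = 8.

f: a_k = 0, 4, 0, -32/3, 0, 128/15, 0, -1024/315, 0, 2048/2835, …
Substitute x→r, Dx→(1/r')Dx; clear ⇒ L₀.
∫: right-multiply L₀ by Dx.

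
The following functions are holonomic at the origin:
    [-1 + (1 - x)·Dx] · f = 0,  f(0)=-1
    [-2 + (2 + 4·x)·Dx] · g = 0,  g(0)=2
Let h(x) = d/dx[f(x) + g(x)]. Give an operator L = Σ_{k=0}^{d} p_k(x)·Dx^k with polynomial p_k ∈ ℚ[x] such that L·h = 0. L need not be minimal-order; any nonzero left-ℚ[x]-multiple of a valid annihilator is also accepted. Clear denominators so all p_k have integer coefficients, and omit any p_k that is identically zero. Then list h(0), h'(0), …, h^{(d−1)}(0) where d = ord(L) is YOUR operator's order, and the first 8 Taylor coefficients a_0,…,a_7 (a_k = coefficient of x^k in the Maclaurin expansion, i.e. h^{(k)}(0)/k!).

L = (-4 - 2·x) + (-1 - 10·x - 7·x^2)·Dx + (1 + 2·x - x^2 - 2·x^3)·Dx^2  (order 2).
h: a_k = 1, -4, 0, -9, 15/4, -87/4, 175/8, -493/8, …
ICs: h(0) = 1, h′(0) = -4.

f: a_k = -1, -1, -1, -1, -1, -1, -1, -1, …
g: a_k = 2, 2, -1, 1, -5/4, 7/4, -21/8, 33/8, …
Weyl lclm of L_f,L_g ⇒ L₀ (ord ≤ 2).
h₀' ⇒ L via d/dx closure of L₀.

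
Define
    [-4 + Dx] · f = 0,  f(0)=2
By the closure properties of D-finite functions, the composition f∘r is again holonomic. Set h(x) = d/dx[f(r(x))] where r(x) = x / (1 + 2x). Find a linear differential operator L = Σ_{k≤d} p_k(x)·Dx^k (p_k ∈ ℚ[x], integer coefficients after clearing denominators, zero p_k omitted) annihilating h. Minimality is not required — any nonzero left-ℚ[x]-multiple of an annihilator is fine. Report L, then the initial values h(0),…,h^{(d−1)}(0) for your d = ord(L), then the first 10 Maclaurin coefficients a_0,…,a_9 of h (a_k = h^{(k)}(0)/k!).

f: a_k = 2, 8, 16, 64/3, 64/3, 256/15, 512/45, 2048/315, 1024/315, 4096/2835, …
h₀=f(r): pull back L_f along r ⇒ L₀.
h=h₀': d/dx-closure on L₀ ⇒ L.
L = -8·x + (-1 - 4·x - 4·x^2)·Dx  (order 1).
h: a_k = 8, 0, -32, 256/3, -128, 1024/15, 2560/9, -131072/105, 145408/45, -18415616/2835, …
ICs: h(0) = 8.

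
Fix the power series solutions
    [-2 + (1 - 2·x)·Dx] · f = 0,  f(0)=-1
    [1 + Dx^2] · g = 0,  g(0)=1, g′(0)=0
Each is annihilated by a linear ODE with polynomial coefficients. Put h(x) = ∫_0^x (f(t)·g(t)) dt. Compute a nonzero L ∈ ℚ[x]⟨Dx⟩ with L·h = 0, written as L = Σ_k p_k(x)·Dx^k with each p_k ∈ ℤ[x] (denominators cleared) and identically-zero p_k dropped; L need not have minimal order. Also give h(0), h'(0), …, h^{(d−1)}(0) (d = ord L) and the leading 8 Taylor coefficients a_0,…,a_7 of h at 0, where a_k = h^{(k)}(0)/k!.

L = (-1 + 2·x)·Dx + 4·Dx^2 + (-1 + 2·x)·Dx^3  (order 3).
h: a_k = 0, -1, -1, -7/6, -7/4, -337/120, -337/72, -5777/720, …
ICs: h(0) = 0, h′(0) = -1, h′′(0) = -2.

f: a_k = -1, -2, -4, -8, -16, -32, -64, -128, …
g: a_k = 1, 0, -1/2, 0, 1/24, 0, -1/720, 0, …
f·g: L₀ = L_f ⊗_s L_g, ord ≤ 1·2.
∫: right-multiply L₀ by Dx.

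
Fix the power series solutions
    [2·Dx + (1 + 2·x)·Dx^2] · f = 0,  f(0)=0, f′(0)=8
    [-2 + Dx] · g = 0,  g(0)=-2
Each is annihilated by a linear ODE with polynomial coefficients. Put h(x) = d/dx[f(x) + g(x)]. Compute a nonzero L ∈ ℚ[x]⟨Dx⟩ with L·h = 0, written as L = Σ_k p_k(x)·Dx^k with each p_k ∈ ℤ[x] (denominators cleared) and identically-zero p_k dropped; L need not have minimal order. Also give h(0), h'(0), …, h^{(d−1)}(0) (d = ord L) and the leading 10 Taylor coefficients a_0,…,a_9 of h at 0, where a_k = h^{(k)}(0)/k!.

f: a_k = 0, 8, -8, 32/3, -16, 128/5, -128/3, 512/7, -128, 2048/9, …
g: a_k = -2, -4, -4, -8/3, -4/3, -8/15, -8/45, -16/315, -4/315, -8/2835, …
h₀=f+g: left-lcm gives L₀, ord ≤ 3.
h₀' ⇒ L via d/dx closure of L₀.
L = (-6 - 4·x) + (1 - 4·x - 4·x^2)·Dx + (1 + 3·x + 2·x^2)·Dx^2  (order 2).
h: a_k = 4, -24, 24, -208/3, 376/3, -3856/15, 23024/45, -322592/315, 645112/315, -11612176/2835, …
ICs: h(0) = 4, h′(0) = -24.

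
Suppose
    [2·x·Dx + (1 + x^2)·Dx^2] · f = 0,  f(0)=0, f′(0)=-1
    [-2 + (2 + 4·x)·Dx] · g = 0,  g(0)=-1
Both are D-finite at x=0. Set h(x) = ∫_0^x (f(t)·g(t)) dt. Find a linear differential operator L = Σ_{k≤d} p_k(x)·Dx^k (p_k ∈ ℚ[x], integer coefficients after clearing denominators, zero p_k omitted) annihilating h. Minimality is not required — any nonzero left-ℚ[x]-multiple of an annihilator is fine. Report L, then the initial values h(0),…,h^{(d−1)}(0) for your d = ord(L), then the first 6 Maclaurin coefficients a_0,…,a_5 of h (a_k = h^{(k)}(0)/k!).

L = (3 - 2·x - x^2)·Dx + (-2 - 2·x + 6·x^2 + 4·x^3)·Dx^2 + (1 + 4·x + 5·x^2 + 4·x^3 + 4·x^4)·Dx^3  (order 3).
h: a_k = 0, 0, 1/2, 1/3, -5/24, 1/30, …
ICs: h(0) = 0, h′(0) = 0, h′′(0) = 1.

f: a_k = 0, -1, 0, 1/3, 0, -1/5, …
g: a_k = -1, -1, 1/2, -1/2, 5/8, -7/8, …
L₀ := L_f ⊗_s L_g (sym. prod.), ord ≤ 2.
h=∫₀ˣh₀: take L = L₀·Dx.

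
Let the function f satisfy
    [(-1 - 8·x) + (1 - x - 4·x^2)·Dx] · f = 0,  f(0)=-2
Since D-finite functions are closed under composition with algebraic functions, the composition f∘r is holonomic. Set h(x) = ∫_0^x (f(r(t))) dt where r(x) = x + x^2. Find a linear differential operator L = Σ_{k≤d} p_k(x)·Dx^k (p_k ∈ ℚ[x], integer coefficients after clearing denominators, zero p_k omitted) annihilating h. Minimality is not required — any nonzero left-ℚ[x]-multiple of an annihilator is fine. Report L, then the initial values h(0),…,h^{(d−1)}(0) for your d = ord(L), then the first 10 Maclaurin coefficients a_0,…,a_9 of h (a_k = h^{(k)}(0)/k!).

L = (1 + 10·x + 24·x^2 + 16·x^3)·Dx + (-1 + x + 5·x^2 + 8·x^3 + 4·x^4)·Dx^2  (order 2).
h: a_k = 0, -2, -1, -4, -19/2, -122/5, -208/3, -1378/7, -2293/4, -15292/9, …
ICs: h(0) = 0, h′(0) = -2.

f: a_k = -2, -2, -10, -18, -58, -130, -362, -882, -2330, -5858, …
Change of var in L_f (x↦r) gives L₀.
Integrate: L := L₀·Dx.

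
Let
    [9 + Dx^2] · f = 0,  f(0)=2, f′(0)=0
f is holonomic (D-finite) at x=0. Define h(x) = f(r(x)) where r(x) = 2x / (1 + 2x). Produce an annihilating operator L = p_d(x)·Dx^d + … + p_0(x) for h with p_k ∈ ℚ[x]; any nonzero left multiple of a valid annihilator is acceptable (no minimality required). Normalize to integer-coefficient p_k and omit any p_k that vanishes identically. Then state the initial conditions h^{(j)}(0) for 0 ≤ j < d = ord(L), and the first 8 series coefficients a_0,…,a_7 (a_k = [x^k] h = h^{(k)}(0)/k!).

L = 36 + (4 + 24·x + 48·x^2 + 32·x^3)·Dx + (1 + 8·x + 24·x^2 + 32·x^3 + 16·x^4)·Dx^2  (order 2).
h: a_k = 2, 0, -36, 144, -324, 288, 6552/5, -44064/5, …
ICs: h(0) = 2, h′(0) = 0.

f: a_k = 2, 0, -9, 0, 27/4, 0, -81/40, 0, …
f∘r: x↦r, Dx↦Dx/r' in L_f ⇒ L₀.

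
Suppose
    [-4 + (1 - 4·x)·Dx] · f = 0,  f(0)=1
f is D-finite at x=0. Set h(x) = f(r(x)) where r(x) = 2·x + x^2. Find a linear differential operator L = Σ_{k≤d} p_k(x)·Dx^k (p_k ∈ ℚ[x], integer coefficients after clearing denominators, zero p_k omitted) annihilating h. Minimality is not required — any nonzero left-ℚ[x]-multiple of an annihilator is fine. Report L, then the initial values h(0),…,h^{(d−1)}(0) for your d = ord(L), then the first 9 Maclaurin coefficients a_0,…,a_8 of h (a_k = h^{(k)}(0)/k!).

f: a_k = 1, 4, 16, 64, 256, 1024, 4096, 16384, 65536, …
Change of var in L_f (x↦r) gives L₀.
L = (8 + 8·x) + (-1 + 8·x + 4·x^2)·Dx  (order 1).
h: a_k = 1, 8, 68, 576, 4880, 41344, 350272, 2967552, 25141504, …
ICs: h(0) = 1.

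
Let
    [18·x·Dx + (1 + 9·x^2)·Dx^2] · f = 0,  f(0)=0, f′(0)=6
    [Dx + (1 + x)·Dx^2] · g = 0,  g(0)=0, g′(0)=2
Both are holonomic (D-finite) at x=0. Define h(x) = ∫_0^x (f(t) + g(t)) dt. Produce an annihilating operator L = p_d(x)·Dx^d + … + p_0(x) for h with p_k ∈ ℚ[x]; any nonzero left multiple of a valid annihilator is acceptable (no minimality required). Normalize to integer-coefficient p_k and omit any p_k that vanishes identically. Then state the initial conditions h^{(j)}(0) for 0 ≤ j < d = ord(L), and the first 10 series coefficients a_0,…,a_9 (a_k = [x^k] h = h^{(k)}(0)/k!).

f: a_k = 0, 6, 0, -18, 0, 486/5, 0, -4374/7, 0, 4374, …
g: a_k = 0, 2, -1, 2/3, -1/2, 2/5, -1/3, 2/7, -1/4, 2/9, …
L₀ := lclm(L_f,L_g); ord L₀ ≤ 2+2.
Integrate: L := L₀·Dx.
L = (-18 - 54·x + 486·x^2 + 162·x^3)·Dx^2 + (-20 - 36·x + 432·x^2 + 972·x^3 + 324·x^4)·Dx^3 + (-1 + 17·x + 18·x^2 + 162·x^3 + 243·x^4 + 81·x^5)·Dx^4  (order 4).
h: a_k = 0, 0, 4, -1/3, -13/3, -1/10, 244/15, -1/21, -1093/14, -1/36, …
ICs: h(0) = 0, h′(0) = 0, h′′(0) = 8, h′′′(0) = -2.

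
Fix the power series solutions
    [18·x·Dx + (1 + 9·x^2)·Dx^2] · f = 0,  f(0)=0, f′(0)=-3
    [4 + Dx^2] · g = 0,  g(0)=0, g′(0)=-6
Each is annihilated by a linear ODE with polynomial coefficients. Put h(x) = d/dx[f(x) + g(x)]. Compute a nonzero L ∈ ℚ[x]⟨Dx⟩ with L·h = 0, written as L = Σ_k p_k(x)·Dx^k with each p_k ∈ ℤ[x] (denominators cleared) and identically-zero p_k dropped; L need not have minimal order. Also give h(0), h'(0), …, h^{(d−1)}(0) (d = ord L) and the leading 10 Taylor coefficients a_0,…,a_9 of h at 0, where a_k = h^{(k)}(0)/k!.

f: a_k = 0, -3, 0, 9, 0, -243/5, 0, 2187/7, 0, -2187, …
g: a_k = 0, -6, 0, 4, 0, -4/5, 0, 8/105, 0, -4/945, …
f+g: L₀ = lclm(L_f,L_g), ord ≤ 2+2.
Derive L from L₀ (diff closure).
L = (-3744·x + 37584·x^3 + 11664·x^5) + (-28 + 864·x^2 + 10692·x^4 + 5832·x^6)·Dx + (-936·x + 9396·x^3 + 2916·x^5)·Dx^2 + (-7 + 216·x^2 + 2673·x^4 + 1458·x^6)·Dx^3  (order 3).
h: a_k = -9, 0, 39, 0, -247, 0, 32813/15, 0, -2066719/105, 0, …
ICs: h(0) = -9, h′(0) = 0, h′′(0) = 78.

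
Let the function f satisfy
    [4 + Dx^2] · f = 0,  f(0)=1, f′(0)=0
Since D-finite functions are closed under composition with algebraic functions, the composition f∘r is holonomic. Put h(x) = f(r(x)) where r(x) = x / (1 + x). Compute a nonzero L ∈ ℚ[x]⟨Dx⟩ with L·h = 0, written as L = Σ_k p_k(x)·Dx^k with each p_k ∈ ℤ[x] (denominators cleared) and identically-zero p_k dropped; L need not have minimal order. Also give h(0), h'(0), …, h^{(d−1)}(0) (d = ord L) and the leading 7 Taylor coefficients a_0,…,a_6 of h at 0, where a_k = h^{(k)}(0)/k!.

f: a_k = 1, 0, -2, 0, 2/3, 0, -4/45, …
f∘r: x↦r, Dx↦Dx/r' in L_f ⇒ L₀.
L = 4 + (2 + 6·x + 6·x^2 + 2·x^3)·Dx + (1 + 4·x + 6·x^2 + 4·x^3 + x^4)·Dx^2  (order 2).
h: a_k = 1, 0, -2, 4, -16/3, 16/3, -154/45, …
ICs: h(0) = 1, h′(0) = 0.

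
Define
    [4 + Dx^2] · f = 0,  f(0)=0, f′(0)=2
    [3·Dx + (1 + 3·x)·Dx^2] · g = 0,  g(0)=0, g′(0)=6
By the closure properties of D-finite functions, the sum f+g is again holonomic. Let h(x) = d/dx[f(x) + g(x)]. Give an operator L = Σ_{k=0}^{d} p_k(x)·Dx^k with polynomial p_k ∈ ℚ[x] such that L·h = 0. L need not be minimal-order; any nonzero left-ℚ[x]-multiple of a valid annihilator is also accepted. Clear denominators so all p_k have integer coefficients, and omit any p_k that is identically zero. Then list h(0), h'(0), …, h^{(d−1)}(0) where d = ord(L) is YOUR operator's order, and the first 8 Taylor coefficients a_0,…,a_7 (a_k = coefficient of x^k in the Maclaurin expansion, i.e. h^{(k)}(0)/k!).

f: a_k = 0, 2, 0, -4/3, 0, 4/15, 0, -8/315, …
g: a_k = 0, 6, -9, 18, -81/2, 486/5, -243, 4374/7, …
Sum ⇒ L₀ = lclm(L_f,L_g) in ℚ(x)⟨Dx⟩.
h=h₀': d/dx-closure on L₀ ⇒ L.
L = (348 + 144·x + 216·x^2) + (44 + 180·x + 216·x^2 + 216·x^3)·Dx + (87 + 36·x + 54·x^2)·Dx^2 + (11 + 45·x + 54·x^2 + 54·x^3)·Dx^3  (order 3).
h: a_k = 8, -18, 50, -162, 1462/3, -1458, 196822/45, -13122, …
ICs: h(0) = 8, h′(0) = -18, h′′(0) = 100.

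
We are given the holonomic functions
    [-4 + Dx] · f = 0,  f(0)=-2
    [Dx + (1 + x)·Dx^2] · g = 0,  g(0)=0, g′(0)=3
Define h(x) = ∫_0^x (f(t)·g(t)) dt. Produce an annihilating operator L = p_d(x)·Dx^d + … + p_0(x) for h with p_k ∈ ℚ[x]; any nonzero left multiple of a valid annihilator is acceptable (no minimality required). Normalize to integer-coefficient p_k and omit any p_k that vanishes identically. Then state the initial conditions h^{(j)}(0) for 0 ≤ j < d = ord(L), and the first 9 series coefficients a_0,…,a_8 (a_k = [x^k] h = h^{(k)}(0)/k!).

L = (12 + 16·x)·Dx + (-7 - 8·x)·Dx^2 + (1 + x)·Dx^3  (order 3).
h: a_k = 0, 0, -3, -7, -19/2, -93/10, -36/5, -97/21, -1067/420, …
ICs: h(0) = 0, h′(0) = 0, h′′(0) = -6.

f: a_k = -2, -8, -16, -64/3, -64/3, -256/15, -512/45, -2048/315, -1024/315, …
g: a_k = 0, 3, -3/2, 1, -3/4, 3/5, -1/2, 3/7, -3/8, …
L₀ := L_f ⊗_s L_g (sym. prod.), ord ≤ 2.
∫: right-multiply L₀ by Dx.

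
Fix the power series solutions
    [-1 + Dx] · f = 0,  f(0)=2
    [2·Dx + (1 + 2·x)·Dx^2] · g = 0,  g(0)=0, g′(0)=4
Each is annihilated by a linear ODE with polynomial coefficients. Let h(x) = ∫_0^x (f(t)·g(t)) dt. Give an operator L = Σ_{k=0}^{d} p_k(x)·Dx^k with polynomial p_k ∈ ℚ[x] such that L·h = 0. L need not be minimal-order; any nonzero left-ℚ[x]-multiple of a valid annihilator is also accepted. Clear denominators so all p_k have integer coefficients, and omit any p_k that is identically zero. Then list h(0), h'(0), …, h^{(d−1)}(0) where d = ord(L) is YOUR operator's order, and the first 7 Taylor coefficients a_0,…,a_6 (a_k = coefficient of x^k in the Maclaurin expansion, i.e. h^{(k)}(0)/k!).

f: a_k = 2, 2, 1, 1/3, 1/12, 1/60, 1/360, …
g: a_k = 0, 4, -4, 16/3, -8, 64/5, -64/3, …
h₀=f·g: eliminate ⇒ L₀, order ≤ 1·2.
∫: right-multiply L₀ by Dx.
L = (-1 + 2·x)·Dx - 4·x·Dx^2 + (1 + 2·x)·Dx^3  (order 3).
h: a_k = 0, 0, 4, 0, 5/3, -8/5, 209/90, …
ICs: h(0) = 0, h′(0) = 0, h′′(0) = 8.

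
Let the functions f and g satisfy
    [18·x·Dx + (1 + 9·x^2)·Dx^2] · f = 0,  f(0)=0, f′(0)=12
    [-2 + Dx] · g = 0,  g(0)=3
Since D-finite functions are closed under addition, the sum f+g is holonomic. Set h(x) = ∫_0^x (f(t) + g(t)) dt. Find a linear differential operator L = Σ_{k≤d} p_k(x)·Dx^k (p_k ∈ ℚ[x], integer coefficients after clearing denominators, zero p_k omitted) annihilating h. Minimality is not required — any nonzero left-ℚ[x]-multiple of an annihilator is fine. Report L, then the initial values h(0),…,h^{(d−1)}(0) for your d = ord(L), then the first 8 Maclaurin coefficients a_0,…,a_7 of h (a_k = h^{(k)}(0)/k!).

f: a_k = 0, 12, 0, -36, 0, 972/5, 0, -8748/7, …
g: a_k = 3, 6, 6, 4, 2, 4/5, 4/15, 8/105, …
h₀=f+g: left-lcm gives L₀, ord ≤ 3.
h=∫₀ˣh₀: take L = L₀·Dx.
L = (18 - 36·x - 486·x^2 - 324·x^3)·Dx^2 + (-11 + 207·x^2 - 162·x^4)·Dx^3 + (1 + 9·x + 18·x^2 + 81·x^3 + 81·x^4)·Dx^4  (order 4).
h: a_k = 0, 3, 9, 2, -8, 2/5, 488/15, 4/105, …
ICs: h(0) = 0, h′(0) = 3, h′′(0) = 18, h′′′(0) = 12.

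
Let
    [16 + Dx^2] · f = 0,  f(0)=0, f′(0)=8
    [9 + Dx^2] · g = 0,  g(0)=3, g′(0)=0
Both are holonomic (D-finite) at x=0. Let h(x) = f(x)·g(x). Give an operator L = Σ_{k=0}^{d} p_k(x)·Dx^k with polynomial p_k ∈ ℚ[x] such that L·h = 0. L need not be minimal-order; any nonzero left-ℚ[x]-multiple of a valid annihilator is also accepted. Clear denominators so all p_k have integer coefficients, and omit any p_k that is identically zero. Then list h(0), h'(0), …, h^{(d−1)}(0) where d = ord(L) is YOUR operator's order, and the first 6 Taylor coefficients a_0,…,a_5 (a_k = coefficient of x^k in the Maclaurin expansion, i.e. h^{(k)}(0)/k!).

f: a_k = 0, 8, 0, -64/3, 0, 256/15, …
g: a_k = 3, 0, -27/2, 0, 81/8, 0, …
h₀=f·g: eliminate ⇒ L₀, order ≤ 2·2.
L = 49 + 50·Dx^2 + Dx^4  (order 4).
h: a_k = 0, 24, 0, -172, 0, 2101/5, …
ICs: h(0) = 0, h′(0) = 24, h′′(0) = 0, h′′′(0) = -1032.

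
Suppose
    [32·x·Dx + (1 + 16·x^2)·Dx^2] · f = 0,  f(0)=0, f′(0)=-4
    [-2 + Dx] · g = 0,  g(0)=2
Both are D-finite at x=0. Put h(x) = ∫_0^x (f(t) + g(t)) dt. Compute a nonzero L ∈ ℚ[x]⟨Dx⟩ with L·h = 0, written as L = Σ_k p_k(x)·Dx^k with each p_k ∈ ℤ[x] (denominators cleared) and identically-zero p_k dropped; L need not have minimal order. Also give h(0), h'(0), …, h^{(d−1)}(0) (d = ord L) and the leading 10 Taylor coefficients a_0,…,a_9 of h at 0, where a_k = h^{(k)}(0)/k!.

f: a_k = 0, -4, 0, 64/3, 0, -1024/5, 0, 16384/7, 0, -262144/9, …
g: a_k = 2, 4, 4, 8/3, 4/3, 8/15, 8/45, 16/315, 4/315, 8/2835, …
h₀=f+g: left-lcm gives L₀, ord ≤ 3.
Integrate: L := L₀·Dx.
L = (32 - 64·x - 1536·x^2 - 1024·x^3)·Dx^2 + (-18 + 704·x^2 - 512·x^4)·Dx^3 + (1 + 16·x + 32·x^2 + 256·x^3 + 256·x^4)·Dx^4  (order 4).
h: a_k = 0, 2, 0, 4/3, 6, 4/15, -1532/45, 8/315, 13166/45, 4/2835, …
ICs: h(0) = 0, h′(0) = 2, h′′(0) = 0, h′′′(0) = 8.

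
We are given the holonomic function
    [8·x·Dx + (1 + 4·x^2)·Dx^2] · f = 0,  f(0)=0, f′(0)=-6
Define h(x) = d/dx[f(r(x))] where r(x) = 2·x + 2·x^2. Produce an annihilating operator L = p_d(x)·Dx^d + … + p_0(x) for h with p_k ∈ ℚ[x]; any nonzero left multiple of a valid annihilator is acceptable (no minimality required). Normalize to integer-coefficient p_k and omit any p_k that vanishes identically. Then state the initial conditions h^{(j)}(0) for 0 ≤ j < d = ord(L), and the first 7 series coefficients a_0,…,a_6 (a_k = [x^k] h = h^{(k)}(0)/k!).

f: a_k = 0, -6, 0, 8, 0, -96/5, 0, …
f∘r: x↦r, Dx↦Dx/r' in L_f ⇒ L₀.
h₀' ⇒ L via d/dx closure of L₀.
L = (-2 + 32·x + 128·x^2 + 192·x^3 + 96·x^4) + (1 + 2·x + 16·x^2 + 64·x^3 + 80·x^4 + 32·x^5)·Dx  (order 1).
h: a_k = -12, -24, 192, 768, -2112, -18048, 6144, …
ICs: h(0) = -12.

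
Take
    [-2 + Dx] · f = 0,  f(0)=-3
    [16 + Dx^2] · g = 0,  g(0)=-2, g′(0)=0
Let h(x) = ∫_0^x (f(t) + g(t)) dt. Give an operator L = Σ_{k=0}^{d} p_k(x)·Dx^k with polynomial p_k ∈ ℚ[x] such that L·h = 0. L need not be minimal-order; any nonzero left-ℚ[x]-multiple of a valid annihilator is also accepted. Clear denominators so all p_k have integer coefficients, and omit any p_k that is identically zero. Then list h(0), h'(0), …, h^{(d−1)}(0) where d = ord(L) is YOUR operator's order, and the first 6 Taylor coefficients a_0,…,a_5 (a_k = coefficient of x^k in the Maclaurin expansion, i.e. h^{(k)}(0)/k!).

f: a_k = -3, -6, -6, -4, -2, -4/5, …
g: a_k = -2, 0, 16, 0, -64/3, 0, …
f+g: L₀ = lclm(L_f,L_g), ord ≤ 1+2.
∫: right-multiply L₀ by Dx.
L = -32·Dx + 16·Dx^2 - 2·Dx^3 + Dx^4  (order 4).
h: a_k = 0, -5, -3, 10/3, -1, -14/3, …
ICs: h(0) = 0, h′(0) = -5, h′′(0) = -6, h′′′(0) = 20.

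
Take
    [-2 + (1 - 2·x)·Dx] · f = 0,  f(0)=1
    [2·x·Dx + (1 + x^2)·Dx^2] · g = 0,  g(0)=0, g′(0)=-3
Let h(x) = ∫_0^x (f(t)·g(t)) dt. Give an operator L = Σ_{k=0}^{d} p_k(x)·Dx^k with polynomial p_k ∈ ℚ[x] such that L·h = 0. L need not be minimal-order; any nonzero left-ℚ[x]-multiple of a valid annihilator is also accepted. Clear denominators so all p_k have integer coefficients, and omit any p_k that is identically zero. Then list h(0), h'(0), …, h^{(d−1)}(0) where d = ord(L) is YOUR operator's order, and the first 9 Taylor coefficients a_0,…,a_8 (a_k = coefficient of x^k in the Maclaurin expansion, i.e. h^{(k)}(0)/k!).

f: a_k = 1, 2, 4, 8, 16, 32, 64, 128, 256, …
g: a_k = 0, -3, 0, 1, 0, -3/5, 0, 3/7, 0, …
Sym-product of L_f,L_g gives L₀ (≤ ord 2).
Integrate: L := L₀·Dx.
L = 4·x·Dx + (4 - 2·x + 8·x^2)·Dx^2 + (-1 + 2·x - x^2 + 2·x^3)·Dx^3  (order 3).
h: a_k = 0, 0, -3/2, -2, -11/4, -22/5, -223/30, -446/35, -6229/280, …
ICs: h(0) = 0, h′(0) = 0, h′′(0) = -3.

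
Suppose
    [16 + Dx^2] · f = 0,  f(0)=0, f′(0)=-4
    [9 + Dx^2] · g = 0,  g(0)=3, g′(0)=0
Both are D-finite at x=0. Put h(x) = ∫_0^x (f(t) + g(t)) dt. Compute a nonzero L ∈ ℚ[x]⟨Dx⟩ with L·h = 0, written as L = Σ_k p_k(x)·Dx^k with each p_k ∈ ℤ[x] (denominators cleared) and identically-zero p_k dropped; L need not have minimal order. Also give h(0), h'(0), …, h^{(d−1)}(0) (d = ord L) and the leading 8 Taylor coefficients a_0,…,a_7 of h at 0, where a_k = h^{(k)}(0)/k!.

L = 144·Dx + 25·Dx^3 + Dx^5  (order 5).
h: a_k = 0, 3, -2, -9/2, 8/3, 81/40, -64/45, -243/560, …
ICs: h(0) = 0, h′(0) = 3, h′′(0) = -4, h′′′(0) = -27, h′′′′(0) = 64.

f: a_k = 0, -4, 0, 32/3, 0, -128/15, 0, 1024/315, …
g: a_k = 3, 0, -27/2, 0, 81/8, 0, -243/80, 0, …
L₀ := lclm(L_f,L_g); ord L₀ ≤ 2+2.
Integrate: L := L₀·Dx.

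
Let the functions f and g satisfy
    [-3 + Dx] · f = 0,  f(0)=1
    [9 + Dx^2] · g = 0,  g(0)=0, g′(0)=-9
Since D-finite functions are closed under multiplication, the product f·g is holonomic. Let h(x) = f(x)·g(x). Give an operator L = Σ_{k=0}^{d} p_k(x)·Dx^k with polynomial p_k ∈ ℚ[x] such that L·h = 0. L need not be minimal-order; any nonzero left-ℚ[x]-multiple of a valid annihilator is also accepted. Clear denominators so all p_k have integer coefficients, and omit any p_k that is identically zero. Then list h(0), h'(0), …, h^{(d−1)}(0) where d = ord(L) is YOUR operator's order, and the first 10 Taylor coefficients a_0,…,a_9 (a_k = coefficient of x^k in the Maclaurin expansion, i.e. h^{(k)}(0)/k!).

f: a_k = 1, 3, 9/2, 9/2, 27/8, 81/40, 81/80, 243/560, 729/4480, 243/4480, …
g: a_k = 0, -9, 0, 27/2, 0, -243/40, 0, 729/560, 0, -729/4480, …
Sym-product of L_f,L_g gives L₀ (≤ ord 2).
L = 18 - 6·Dx + Dx^2  (order 2).
h: a_k = 0, -9, -27, -27, 0, 243/10, 243/10, 729/70, 0, -729/280, …
ICs: h(0) = 0, h′(0) = -9.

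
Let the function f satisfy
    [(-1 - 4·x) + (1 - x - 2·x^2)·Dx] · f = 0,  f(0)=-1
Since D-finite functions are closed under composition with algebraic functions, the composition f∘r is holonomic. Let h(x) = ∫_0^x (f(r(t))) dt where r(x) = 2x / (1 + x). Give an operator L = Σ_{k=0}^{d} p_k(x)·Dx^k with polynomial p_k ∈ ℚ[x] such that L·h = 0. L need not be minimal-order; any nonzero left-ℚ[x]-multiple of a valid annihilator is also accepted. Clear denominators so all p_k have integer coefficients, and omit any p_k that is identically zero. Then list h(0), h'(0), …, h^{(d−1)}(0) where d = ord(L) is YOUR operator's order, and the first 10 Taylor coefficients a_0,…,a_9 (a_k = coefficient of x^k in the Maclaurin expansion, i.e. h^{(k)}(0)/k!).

L = (2 + 18·x)·Dx + (-1 - x + 9·x^2 + 9·x^3)·Dx^2  (order 2).
h: a_k = 0, -1, -1, -10/3, -9/2, -18, -27, -810/7, -729/4, -810, …
ICs: h(0) = 0, h′(0) = -1.

f: a_k = -1, -1, -3, -5, -11, -21, -43, -85, -171, -341, …
f∘r: x↦r, Dx↦Dx/r' in L_f ⇒ L₀.
Integrate: L := L₀·Dx.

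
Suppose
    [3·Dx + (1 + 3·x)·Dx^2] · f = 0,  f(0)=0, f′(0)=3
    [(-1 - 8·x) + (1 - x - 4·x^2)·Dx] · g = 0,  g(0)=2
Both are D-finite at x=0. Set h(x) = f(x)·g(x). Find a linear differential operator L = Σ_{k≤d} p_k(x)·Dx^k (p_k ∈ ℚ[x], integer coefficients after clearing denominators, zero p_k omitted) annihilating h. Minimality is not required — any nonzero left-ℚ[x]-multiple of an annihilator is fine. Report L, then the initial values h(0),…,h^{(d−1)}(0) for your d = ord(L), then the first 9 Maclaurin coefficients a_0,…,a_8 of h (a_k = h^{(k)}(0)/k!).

f: a_k = 0, 3, -9/2, 9, -81/4, 243/5, -243/2, 2187/7, -6561/8, …
g: a_k = 2, 2, 10, 18, 58, 130, 362, 882, 2330, …
f·g: L₀ = L_f ⊗_s L_g, ord ≤ 2·1.
L = (11 + 48·x) + (-1 + 25·x + 60·x^2)·Dx + (-1 - 2·x + 7·x^2 + 12·x^3)·Dx^2  (order 2).
h: a_k = 0, 6, -3, 39, -27/2, 2397/10, -573/10, 21369/14, -48033/140, …
ICs: h(0) = 0, h′(0) = 6.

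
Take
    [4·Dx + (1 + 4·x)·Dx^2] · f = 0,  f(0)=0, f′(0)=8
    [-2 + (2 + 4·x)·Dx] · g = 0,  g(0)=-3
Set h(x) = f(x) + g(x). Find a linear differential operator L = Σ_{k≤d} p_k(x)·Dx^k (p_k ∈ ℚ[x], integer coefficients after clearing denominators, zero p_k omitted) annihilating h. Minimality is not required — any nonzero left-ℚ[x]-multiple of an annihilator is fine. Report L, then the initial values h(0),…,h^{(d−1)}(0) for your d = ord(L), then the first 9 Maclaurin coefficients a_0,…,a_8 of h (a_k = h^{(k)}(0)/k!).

L = (20 + 16·x)·Dx + (29 + 104·x + 80·x^2)·Dx^2 + (3 + 22·x + 48·x^2 + 32·x^3)·Dx^3  (order 3).
h: a_k = -3, 5, -29/2, 247/6, -1009/8, 16279/40, -65347/48, 523595/112, -2095865/128, …
ICs: h(0) = -3, h′(0) = 5, h′′(0) = -29.

f: a_k = 0, 8, -16, 128/3, -128, 2048/5, -4096/3, 32768/7, -16384, …
g: a_k = -3, -3, 3/2, -3/2, 15/8, -21/8, 63/16, -99/16, 1287/128, …
h₀=f+g: left-lcm gives L₀, ord ≤ 3.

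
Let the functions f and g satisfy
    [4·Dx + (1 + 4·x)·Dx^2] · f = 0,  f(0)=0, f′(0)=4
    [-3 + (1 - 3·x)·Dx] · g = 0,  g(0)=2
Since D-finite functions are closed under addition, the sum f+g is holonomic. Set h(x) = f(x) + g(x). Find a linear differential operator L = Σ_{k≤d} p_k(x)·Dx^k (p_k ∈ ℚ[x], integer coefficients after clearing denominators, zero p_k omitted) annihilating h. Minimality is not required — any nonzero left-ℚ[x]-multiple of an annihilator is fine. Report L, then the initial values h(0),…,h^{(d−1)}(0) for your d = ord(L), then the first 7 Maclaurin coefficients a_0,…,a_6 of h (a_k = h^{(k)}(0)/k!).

L = (-204 - 144·x)·Dx + (-11 - 312·x - 288·x^2)·Dx^2 + (5 + 11·x - 54·x^2 - 72·x^3)·Dx^3  (order 3).
h: a_k = 2, 10, 10, 226/3, 98, 3454/5, 2326/3, …
ICs: h(0) = 2, h′(0) = 10, h′′(0) = 20.

f: a_k = 0, 4, -8, 64/3, -64, 1024/5, -2048/3, …
g: a_k = 2, 6, 18, 54, 162, 486, 1458, …
Weyl lclm of L_f,L_g ⇒ L₀ (ord ≤ 3).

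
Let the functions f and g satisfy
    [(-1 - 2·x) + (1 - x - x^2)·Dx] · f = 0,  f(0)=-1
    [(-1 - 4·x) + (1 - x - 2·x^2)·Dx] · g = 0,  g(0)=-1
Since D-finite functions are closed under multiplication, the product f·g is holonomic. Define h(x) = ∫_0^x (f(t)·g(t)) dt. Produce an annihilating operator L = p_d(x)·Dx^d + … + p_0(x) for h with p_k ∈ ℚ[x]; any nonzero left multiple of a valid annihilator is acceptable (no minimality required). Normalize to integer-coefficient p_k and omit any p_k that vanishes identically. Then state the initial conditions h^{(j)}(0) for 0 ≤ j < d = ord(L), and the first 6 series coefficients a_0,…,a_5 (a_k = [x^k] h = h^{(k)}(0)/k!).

f: a_k = -1, -1, -2, -3, -5, -8, …
g: a_k = -1, -1, -3, -5, -11, -21, …
L₀ := L_f ⊗_s L_g (sym. prod.), ord ≤ 1.
∫: right-multiply L₀ by Dx.
L = (-2 - 4·x + 9·x^2 + 8·x^3)·Dx + (1 - 2·x - 2·x^2 + 3·x^3 + 2·x^4)·Dx^2  (order 2).
h: a_k = 0, 1, 1, 2, 13/4, 6, …
ICs: h(0) = 0, h′(0) = 1.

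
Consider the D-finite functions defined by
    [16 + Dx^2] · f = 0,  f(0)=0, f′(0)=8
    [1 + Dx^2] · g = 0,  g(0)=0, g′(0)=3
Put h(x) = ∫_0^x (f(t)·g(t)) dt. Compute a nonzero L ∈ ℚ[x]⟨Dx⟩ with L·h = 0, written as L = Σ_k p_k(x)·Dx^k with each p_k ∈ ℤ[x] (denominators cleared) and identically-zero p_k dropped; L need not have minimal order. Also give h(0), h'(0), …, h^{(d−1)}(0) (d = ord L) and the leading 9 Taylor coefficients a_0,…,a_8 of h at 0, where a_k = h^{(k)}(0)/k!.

L = 225·Dx + 34·Dx^3 + Dx^5  (order 5).
h: a_k = 0, 0, 0, 8, 0, -68/5, 0, 133/15, 0, …
ICs: h(0) = 0, h′(0) = 0, h′′(0) = 0, h′′′(0) = 48, h′′′′(0) = 0.

f: a_k = 0, 8, 0, -64/3, 0, 256/15, 0, -2048/315, 0, …
g: a_k = 0, 3, 0, -1/2, 0, 1/40, 0, -1/1680, 0, …
L₀ := L_f ⊗_s L_g (sym. prod.), ord ≤ 4.
h=∫₀ˣh₀: take L = L₀·Dx.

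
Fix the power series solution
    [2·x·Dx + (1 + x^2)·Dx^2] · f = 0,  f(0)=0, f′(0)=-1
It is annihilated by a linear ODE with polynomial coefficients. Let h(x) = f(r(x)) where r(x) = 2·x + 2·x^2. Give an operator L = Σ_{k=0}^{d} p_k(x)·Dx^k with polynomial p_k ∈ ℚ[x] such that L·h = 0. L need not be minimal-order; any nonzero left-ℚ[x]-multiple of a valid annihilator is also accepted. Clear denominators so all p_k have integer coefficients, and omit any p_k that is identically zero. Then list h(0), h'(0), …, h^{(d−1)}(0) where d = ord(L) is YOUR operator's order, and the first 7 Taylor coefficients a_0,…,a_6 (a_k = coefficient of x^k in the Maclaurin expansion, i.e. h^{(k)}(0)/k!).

f: a_k = 0, -1, 0, 1/3, 0, -1/5, 0, …
Change of var in L_f (x↦r) gives L₀.
L = (-2 + 8·x + 32·x^2 + 48·x^3 + 24·x^4)·Dx + (1 + 2·x + 4·x^2 + 16·x^3 + 20·x^4 + 8·x^5)·Dx^2  (order 2).
h: a_k = 0, -2, -2, 8/3, 8, 8/5, -88/3, …
ICs: h(0) = 0, h′(0) = -2.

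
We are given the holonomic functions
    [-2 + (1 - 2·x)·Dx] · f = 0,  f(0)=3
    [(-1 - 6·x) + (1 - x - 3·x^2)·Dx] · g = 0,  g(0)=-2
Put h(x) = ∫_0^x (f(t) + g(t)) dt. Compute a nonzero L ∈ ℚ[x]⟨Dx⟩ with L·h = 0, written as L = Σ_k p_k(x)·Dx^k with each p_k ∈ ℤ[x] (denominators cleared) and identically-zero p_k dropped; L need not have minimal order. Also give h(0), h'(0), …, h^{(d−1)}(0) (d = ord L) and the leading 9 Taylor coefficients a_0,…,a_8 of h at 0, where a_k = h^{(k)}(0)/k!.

f: a_k = 3, 6, 12, 24, 48, 96, 192, 384, 768, …
g: a_k = -2, -2, -8, -14, -38, -80, -194, -434, -1016, …
h₀=f+g: left-lcm gives L₀, ord ≤ 2.
h=∫₀ˣh₀: take L = L₀·Dx.
L = (8 - 36·x + 108·x^2 - 72·x^3)·Dx + (-2·x - 54·x^2 + 192·x^3 - 144·x^4)·Dx^2 + (-1 + 9·x - 23·x^2 + 6·x^3 + 42·x^4 - 36·x^5)·Dx^3  (order 3).
h: a_k = 0, 1, 2, 4/3, 5/2, 2, 8/3, -2/7, -25/4, …
ICs: h(0) = 0, h′(0) = 1, h′′(0) = 4.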